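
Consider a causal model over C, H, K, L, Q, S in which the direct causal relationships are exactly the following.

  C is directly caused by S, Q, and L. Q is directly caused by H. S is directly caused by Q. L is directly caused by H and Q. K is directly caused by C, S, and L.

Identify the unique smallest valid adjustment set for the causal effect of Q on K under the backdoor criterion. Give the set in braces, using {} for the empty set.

{H}

Variables eligible for adjustment (non-descendants of Q, excluding Q and K): {H}.
Backdoor paths from Q to K:
  P1: Q <- H -> L -> C <- S -> K
  P2: Q <- H -> L -> C -> K
  P3: Q <- H -> L -> K
The empty set is not sufficient: P2 (Q <- H -> L -> C -> K) has no collider blocking it and no conditioned non-collider, so it is open.
Try {H}:
  P1: blocked at fork node H ∈ conditioning set.
  P2: blocked at fork node H ∈ conditioning set.
  P3: blocked at fork node H ∈ conditioning set.
{H} contains no descendant of Q and blocks every backdoor path.
{H} is the unique smallest valid adjustment set.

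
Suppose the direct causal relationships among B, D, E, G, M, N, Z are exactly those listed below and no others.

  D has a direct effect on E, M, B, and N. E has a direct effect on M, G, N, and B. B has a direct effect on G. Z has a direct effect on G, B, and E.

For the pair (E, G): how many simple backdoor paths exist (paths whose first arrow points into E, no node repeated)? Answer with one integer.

A backdoor path from E to G is any simple undirected path whose first edge points into E (i.e. leaves E via a parent).
Parents of E: {D, Z}.
Enumerating:
  P1: E <- Z -> B -> G
  P2: E <- Z -> G
  P3: E <- D -> B <- Z -> G
  P4: E <- D -> B -> G
That exhausts the simple backdoor paths. Count: 4.

4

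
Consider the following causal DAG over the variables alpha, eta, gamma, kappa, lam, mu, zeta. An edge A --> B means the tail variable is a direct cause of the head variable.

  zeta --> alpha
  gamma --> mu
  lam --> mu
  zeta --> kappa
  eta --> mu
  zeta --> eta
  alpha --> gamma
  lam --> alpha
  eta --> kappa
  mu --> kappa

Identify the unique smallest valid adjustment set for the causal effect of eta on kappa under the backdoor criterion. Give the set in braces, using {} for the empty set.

Variables eligible for adjustment (non-descendants of eta, excluding eta and kappa): {alpha, gamma, lam, zeta}.
Backdoor paths from eta to kappa:
  P1: eta <- zeta -> alpha <- lam -> mu -> kappa
  P2: eta <- zeta -> alpha -> gamma -> mu -> kappa
  P3: eta <- zeta -> kappa
The empty set is not sufficient: P2 (eta <- zeta -> alpha -> gamma -> mu -> kappa) has no collider blocking it and no conditioned non-collider, so it is open.
Try {zeta}:
  P1: blocked at fork node zeta ∈ conditioning set.
  P2: blocked at fork node zeta ∈ conditioning set.
  P3: blocked at fork node zeta ∈ conditioning set.
{zeta} contains no descendant of eta and blocks every backdoor path.
No other singleton works — e.g. {lam} leaves P2 open — so {zeta} is the unique smallest valid adjustment set.

{zeta}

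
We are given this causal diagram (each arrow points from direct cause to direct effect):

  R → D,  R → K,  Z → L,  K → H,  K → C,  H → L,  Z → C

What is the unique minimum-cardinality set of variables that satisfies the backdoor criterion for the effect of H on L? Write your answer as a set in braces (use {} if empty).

Variables eligible for adjustment (non-descendants of H, excluding H and L): {C, D, K, R, Z}.
Backdoor paths from H to L:
  P1: H <- K -> C <- Z -> L
Each backdoor path contains an unconditioned collider, so every path is already blocked with the empty conditioning set:
  P1: blocked at collider C (neither it nor any descendant is in the conditioning set).
The empty set is therefore the unique smallest valid set.

{}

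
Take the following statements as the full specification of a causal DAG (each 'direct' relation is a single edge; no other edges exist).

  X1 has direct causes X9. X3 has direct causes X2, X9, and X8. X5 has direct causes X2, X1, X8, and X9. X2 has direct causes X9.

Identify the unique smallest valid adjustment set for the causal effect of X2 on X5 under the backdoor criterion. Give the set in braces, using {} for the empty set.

{X9}

Variables eligible for adjustment (non-descendants of X2, excluding X2 and X5): {X1, X8, X9}.
Backdoor paths from X2 to X5:
  P1: X2 <- X9 -> X3 <- X8 -> X5
  P2: X2 <- X9 -> X1 -> X5
  P3: X2 <- X9 -> X5
The empty set is not sufficient: P2 (X2 <- X9 -> X1 -> X5) has no collider blocking it and no conditioned non-collider, so it is open.
Try {X9}:
  P1: blocked at fork node X9 ∈ conditioning set.
  P2: blocked at fork node X9 ∈ conditioning set.
  P3: blocked at fork node X9 ∈ conditioning set.
{X9} contains no descendant of X2 and blocks every backdoor path.
No other singleton works — e.g. {X8} leaves P2 open — so {X9} is the unique smallest valid adjustment set.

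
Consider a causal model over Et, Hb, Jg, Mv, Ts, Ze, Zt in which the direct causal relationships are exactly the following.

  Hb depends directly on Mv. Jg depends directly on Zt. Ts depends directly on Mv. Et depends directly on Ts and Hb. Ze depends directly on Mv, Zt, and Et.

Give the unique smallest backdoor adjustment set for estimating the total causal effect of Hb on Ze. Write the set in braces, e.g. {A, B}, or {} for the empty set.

Variables eligible for adjustment (non-descendants of Hb, excluding Hb and Ze): {Jg, Mv, Ts, Zt}.
Backdoor paths from Hb to Ze:
  P1: Hb <- Mv -> Ts -> Et -> Ze
  P2: Hb <- Mv -> Ze
The empty set is not sufficient: P1 (Hb <- Mv -> Ts -> Et -> Ze) has no collider blocking it and no conditioned non-collider, so it is open.
Try {Mv}:
  P1: blocked at fork node Mv ∈ conditioning set.
  P2: blocked at fork node Mv ∈ conditioning set.
{Mv} contains no descendant of Hb and blocks every backdoor path.
No other singleton works — e.g. {Zt} leaves P1 open — so {Mv} is the unique smallest valid adjustment set.

{Mv}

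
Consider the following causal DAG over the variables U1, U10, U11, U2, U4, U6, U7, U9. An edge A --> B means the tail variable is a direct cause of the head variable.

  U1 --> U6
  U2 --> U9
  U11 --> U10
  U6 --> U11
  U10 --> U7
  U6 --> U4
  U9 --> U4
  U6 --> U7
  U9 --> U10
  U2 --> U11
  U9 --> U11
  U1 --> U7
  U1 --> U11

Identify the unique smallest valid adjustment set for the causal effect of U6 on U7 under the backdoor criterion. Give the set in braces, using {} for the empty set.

Variables eligible for adjustment (non-descendants of U6, excluding U6 and U7): {U1, U2, U9}.
Backdoor paths from U6 to U7:
  P1: U6 <- U1 -> U11 <- U2 -> U9 -> U10 -> U7
  P2: U6 <- U1 -> U11 <- U9 -> U10 -> U7
  P3: U6 <- U1 -> U11 -> U10 -> U7
  P4: U6 <- U1 -> U7
The empty set is not sufficient: P3 (U6 <- U1 -> U11 -> U10 -> U7) has no collider blocking it and no conditioned non-collider, so it is open.
Try {U1}:
  P1: blocked at fork node U1 ∈ conditioning set.
  P2: blocked at fork node U1 ∈ conditioning set.
  P3: blocked at fork node U1 ∈ conditioning set.
  P4: blocked at fork node U1 ∈ conditioning set.
{U1} contains no descendant of U6 and blocks every backdoor path.
No other singleton works — e.g. {U2} leaves P3 open — so {U1} is the unique smallest valid adjustment set.

{U1}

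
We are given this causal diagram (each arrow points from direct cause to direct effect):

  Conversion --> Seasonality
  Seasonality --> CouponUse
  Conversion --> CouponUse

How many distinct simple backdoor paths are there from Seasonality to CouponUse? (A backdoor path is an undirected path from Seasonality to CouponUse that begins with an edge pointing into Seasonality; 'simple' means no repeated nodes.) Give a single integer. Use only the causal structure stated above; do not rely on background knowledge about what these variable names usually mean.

1

A backdoor path from Seasonality to CouponUse is any simple undirected path whose first edge points into Seasonality (i.e. leaves Seasonality via a parent).
Parents of Seasonality: {Conversion}.
Enumerating:
  P1: Seasonality <- Conversion -> CouponUse
That exhausts the simple backdoor paths. Count: 1.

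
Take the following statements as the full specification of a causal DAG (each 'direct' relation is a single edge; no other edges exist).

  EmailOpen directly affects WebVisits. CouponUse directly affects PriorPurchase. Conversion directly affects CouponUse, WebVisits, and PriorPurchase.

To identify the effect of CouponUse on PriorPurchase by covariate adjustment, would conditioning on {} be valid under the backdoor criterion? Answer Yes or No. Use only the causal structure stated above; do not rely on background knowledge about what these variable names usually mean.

Backdoor paths from CouponUse to PriorPurchase (paths whose first edge points into CouponUse):
  P1: CouponUse <- Conversion -> PriorPurchase
Condition 1 (no descendant of CouponUse in the set): holds — descendants of CouponUse are {PriorPurchase}; none are in {}.
Condition 2 (every backdoor path blocked by {}):
  P1: open — no interior node is in the conditioning set.
{} does not satisfy the backdoor criterion.

No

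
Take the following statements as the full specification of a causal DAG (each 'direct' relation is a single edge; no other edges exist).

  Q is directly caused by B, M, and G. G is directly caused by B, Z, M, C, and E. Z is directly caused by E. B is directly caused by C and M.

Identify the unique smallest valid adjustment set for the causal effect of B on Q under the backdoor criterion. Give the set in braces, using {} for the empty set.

Variables eligible for adjustment (non-descendants of B, excluding B and Q): {C, E, M, Z}.
Backdoor paths from B to Q:
  P1: B <- M -> G -> Q
  P2: B <- M -> Q
  P3: B <- C -> G <- M -> Q
  P4: B <- C -> G -> Q
The empty set is not sufficient: P1 (B <- M -> G -> Q) has no collider blocking it and no conditioned non-collider, so it is open.
Try {C, M}:
  P1: blocked at fork node M ∈ conditioning set.
  P2: blocked at fork node M ∈ conditioning set.
  P3: blocked at fork node C ∈ conditioning set.
  P4: blocked at fork node C ∈ conditioning set.
{C, M} contains no descendant of B and blocks every backdoor path.
Every element of {C, M} is needed (dropping C leaves P4 open; dropping M leaves P1 open), so no proper subset is valid.
Among all size-2 subsets of the eligible variables, only {C, M} blocks every backdoor path, so it is the unique smallest valid adjustment set.

{C, M}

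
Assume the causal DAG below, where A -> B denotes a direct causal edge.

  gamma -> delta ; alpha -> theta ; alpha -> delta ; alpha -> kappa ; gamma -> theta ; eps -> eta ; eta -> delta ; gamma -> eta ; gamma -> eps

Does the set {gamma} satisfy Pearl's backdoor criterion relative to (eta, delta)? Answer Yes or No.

Backdoor paths from eta to delta (paths whose first edge points into eta):
  P1: eta <- gamma -> delta
  P2: eta <- gamma -> theta <- alpha -> delta
  P3: eta <- eps <- gamma -> delta
  P4: eta <- eps <- gamma -> theta <- alpha -> delta
Condition 1 (no descendant of eta in the set): holds — descendants of eta are {delta}; none are in {gamma}.
Condition 2 (every backdoor path blocked by {gamma}):
  P1: blocked at fork node gamma ∈ conditioning set.
  P2: blocked at fork node gamma ∈ conditioning set.
  P3: blocked at fork node gamma ∈ conditioning set.
  P4: blocked at fork node gamma ∈ conditioning set.
{gamma} satisfies the backdoor criterion.

Yes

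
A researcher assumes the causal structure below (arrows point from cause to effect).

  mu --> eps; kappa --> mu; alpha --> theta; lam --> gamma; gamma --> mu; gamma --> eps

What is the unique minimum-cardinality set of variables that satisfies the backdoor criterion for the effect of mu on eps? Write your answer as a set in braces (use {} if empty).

Variables eligible for adjustment (non-descendants of mu, excluding mu and eps): {alpha, gamma, kappa, lam, theta}.
Backdoor paths from mu to eps:
  P1: mu <- gamma -> eps
The empty set is not sufficient: P1 (mu <- gamma -> eps) has no collider blocking it and no conditioned non-collider, so it is open.
Try {gamma}:
  P1: blocked at fork node gamma ∈ conditioning set.
{gamma} contains no descendant of mu and blocks every backdoor path.
No other singleton works — e.g. {kappa} leaves P1 open — so {gamma} is the unique smallest valid adjustment set.

{gamma}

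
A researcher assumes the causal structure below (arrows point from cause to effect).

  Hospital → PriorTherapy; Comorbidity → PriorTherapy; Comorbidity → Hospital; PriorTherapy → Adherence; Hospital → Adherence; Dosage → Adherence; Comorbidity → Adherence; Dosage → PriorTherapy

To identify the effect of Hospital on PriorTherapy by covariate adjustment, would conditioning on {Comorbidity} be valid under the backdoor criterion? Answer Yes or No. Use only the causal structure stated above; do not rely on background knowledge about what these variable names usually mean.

Yes

Backdoor paths from Hospital to PriorTherapy (paths whose first edge points into Hospital):
  P1: Hospital <- Comorbidity -> PriorTherapy
  P2: Hospital <- Comorbidity -> Adherence <- Dosage -> PriorTherapy
  P3: Hospital <- Comorbidity -> Adherence <- PriorTherapy
Condition 1 (no descendant of Hospital in the set): holds — descendants of Hospital are {Adherence, PriorTherapy}; none are in {Comorbidity}.
Condition 2 (every backdoor path blocked by {Comorbidity}):
  P1: blocked at fork node Comorbidity ∈ conditioning set.
  P2: blocked at fork node Comorbidity ∈ conditioning set.
  P3: blocked at fork node Comorbidity ∈ conditioning set.
{Comorbidity} satisfies the backdoor criterion.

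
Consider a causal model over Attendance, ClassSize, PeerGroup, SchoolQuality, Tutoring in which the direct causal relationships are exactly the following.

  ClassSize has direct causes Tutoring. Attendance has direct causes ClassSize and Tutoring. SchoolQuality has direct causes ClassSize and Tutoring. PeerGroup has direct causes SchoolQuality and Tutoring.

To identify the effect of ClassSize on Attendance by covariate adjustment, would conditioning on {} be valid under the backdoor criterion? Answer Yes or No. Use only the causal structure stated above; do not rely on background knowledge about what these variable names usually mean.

Backdoor paths from ClassSize to Attendance (paths whose first edge points into ClassSize):
  P1: ClassSize <- Tutoring -> Attendance
Condition 1 (no descendant of ClassSize in the set): holds — descendants of ClassSize are {Attendance, PeerGroup, SchoolQuality}; none are in {}.
Condition 2 (every backdoor path blocked by {}):
  P1: open — no interior node is in the conditioning set.
{} does not satisfy the backdoor criterion.

No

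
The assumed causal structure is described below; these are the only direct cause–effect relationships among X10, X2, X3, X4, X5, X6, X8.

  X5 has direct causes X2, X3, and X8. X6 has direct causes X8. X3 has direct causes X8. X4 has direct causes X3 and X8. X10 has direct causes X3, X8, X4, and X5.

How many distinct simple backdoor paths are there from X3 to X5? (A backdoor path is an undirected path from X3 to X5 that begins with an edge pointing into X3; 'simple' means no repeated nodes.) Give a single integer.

A backdoor path from X3 to X5 is any simple undirected path whose first edge points into X3 (i.e. leaves X3 via a parent).
Parents of X3: {X8}.
Enumerating:
  P1: X3 <- X8 -> X5
  P2: X3 <- X8 -> X4 -> X10 <- X5
  P3: X3 <- X8 -> X10 <- X5
That exhausts the simple backdoor paths. Count: 3.

3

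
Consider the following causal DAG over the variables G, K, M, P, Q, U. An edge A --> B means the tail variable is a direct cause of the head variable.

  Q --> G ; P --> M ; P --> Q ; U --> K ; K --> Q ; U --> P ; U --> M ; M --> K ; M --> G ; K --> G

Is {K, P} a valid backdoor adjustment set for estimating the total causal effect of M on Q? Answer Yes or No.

Backdoor paths from M to Q (paths whose first edge points into M):
  P1: M <- U -> P -> Q
  P2: M <- U -> K -> Q
  P3: M <- U -> K -> G <- Q
  P4: M <- P <- U -> K -> Q
  P5: M <- P <- U -> K -> G <- Q
  P6: M <- P -> Q
Condition 1 (no descendant of M in the set): FAILS — K is a descendant of M.
Condition 2 (every backdoor path blocked by {K, P}):
  P1: blocked at chain node P ∈ conditioning set.
  P2: blocked at chain node K ∈ conditioning set.
  P3: blocked at chain node K ∈ conditioning set.
  P4: blocked at chain node P ∈ conditioning set.
  P5: blocked at chain node P ∈ conditioning set.
  P6: blocked at fork node P ∈ conditioning set.
{K, P} does not satisfy the backdoor criterion.

No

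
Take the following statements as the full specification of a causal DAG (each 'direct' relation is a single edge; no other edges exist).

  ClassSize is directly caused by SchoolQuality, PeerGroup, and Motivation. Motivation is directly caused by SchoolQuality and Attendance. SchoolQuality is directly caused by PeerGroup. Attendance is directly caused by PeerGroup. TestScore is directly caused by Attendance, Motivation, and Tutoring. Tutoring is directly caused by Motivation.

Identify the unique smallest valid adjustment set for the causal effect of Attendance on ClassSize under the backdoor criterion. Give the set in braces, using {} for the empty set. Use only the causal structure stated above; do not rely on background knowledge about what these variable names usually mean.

Variables eligible for adjustment (non-descendants of Attendance, excluding Attendance and ClassSize): {PeerGroup, SchoolQuality}.
Backdoor paths from Attendance to ClassSize:
  P1: Attendance <- PeerGroup -> SchoolQuality -> Motivation -> ClassSize
  P2: Attendance <- PeerGroup -> SchoolQuality -> ClassSize
  P3: Attendance <- PeerGroup -> ClassSize
The empty set is not sufficient: P1 (Attendance <- PeerGroup -> SchoolQuality -> Motivation -> ClassSize) has no collider blocking it and no conditioned non-collider, so it is open.
Try {PeerGroup}:
  P1: blocked at fork node PeerGroup ∈ conditioning set.
  P2: blocked at fork node PeerGroup ∈ conditioning set.
  P3: blocked at fork node PeerGroup ∈ conditioning set.
{PeerGroup} contains no descendant of Attendance and blocks every backdoor path.
No other singleton works — e.g. {SchoolQuality} leaves P3 open — so {PeerGroup} is the unique smallest valid adjustment set.

{PeerGroup}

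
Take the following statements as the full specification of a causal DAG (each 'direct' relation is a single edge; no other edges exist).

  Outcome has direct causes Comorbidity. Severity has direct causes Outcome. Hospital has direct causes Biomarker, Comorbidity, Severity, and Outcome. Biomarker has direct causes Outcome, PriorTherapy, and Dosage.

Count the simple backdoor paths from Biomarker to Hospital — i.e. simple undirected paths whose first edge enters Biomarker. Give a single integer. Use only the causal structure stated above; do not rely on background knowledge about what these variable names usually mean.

A backdoor path from Biomarker to Hospital is any simple undirected path whose first edge points into Biomarker (i.e. leaves Biomarker via a parent).
Parents of Biomarker: {Dosage, Outcome, PriorTherapy}.
Enumerating:
  P1: Biomarker <- Outcome <- Comorbidity -> Hospital
  P2: Biomarker <- Outcome -> Severity -> Hospital
  P3: Biomarker <- Outcome -> Hospital
That exhausts the simple backdoor paths. Count: 3.

3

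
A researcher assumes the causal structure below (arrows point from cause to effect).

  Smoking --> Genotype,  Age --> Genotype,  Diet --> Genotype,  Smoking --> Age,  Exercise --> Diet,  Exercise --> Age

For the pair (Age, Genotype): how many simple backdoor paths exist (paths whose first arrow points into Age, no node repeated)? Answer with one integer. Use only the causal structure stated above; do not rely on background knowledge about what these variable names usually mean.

A backdoor path from Age to Genotype is any simple undirected path whose first edge points into Age (i.e. leaves Age via a parent).
Parents of Age: {Exercise, Smoking}.
Enumerating:
  P1: Age <- Exercise -> Diet -> Genotype
  P2: Age <- Smoking -> Genotype
That exhausts the simple backdoor paths. Count: 2.

2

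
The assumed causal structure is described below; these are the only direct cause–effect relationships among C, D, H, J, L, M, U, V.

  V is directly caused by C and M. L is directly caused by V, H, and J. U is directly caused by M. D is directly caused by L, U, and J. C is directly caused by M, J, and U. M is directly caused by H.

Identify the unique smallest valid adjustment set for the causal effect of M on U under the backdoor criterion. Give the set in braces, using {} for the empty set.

{}

Variables eligible for adjustment (non-descendants of M, excluding M and U): {H, J}.
Backdoor paths from M to U:
  P1: M <- H -> L <- J -> C <- U
  P2: M <- H -> L <- J -> D <- U
  P3: M <- H -> L <- V <- C <- J -> D <- U
  P4: M <- H -> L <- V <- C <- U
  P5: M <- H -> L -> D <- J -> C <- U
  P6: M <- H -> L -> D <- U
Each backdoor path contains an unconditioned collider, so every path is already blocked with the empty conditioning set:
  P1: blocked at collider L (neither it nor any descendant is in the conditioning set).
  P2: blocked at collider L (neither it nor any descendant is in the conditioning set).
  P3: blocked at collider L (neither it nor any descendant is in the conditioning set).
  P4: blocked at collider L (neither it nor any descendant is in the conditioning set).
  P5: blocked at collider D (neither it nor any descendant is in the conditioning set).
  P6: blocked at collider D (neither it nor any descendant is in the conditioning set).
The empty set is therefore the unique smallest valid set.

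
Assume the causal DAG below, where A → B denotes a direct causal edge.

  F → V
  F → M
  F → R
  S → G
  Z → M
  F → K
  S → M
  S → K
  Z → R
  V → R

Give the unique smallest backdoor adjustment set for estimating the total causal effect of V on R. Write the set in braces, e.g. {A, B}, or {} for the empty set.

Variables eligible for adjustment (non-descendants of V, excluding V and R): {F, G, K, M, S, Z}.
Backdoor paths from V to R:
  P1: V <- F -> K <- S -> M <- Z -> R
  P2: V <- F -> M <- Z -> R
  P3: V <- F -> R
The empty set is not sufficient: P3 (V <- F -> R) has no collider blocking it and no conditioned non-collider, so it is open.
Try {F}:
  P1: blocked at fork node F ∈ conditioning set.
  P2: blocked at fork node F ∈ conditioning set.
  P3: blocked at fork node F ∈ conditioning set.
{F} contains no descendant of V and blocks every backdoor path.
No other singleton works — e.g. {Z} leaves P3 open — so {F} is the unique smallest valid adjustment set.

{F}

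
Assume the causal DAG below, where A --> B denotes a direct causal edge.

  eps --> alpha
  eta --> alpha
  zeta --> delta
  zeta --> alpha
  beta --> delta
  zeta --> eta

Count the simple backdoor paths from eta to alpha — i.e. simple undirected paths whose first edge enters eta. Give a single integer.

1

A backdoor path from eta to alpha is any simple undirected path whose first edge points into eta (i.e. leaves eta via a parent).
Parents of eta: {zeta}.
Enumerating:
  P1: eta <- zeta -> alpha
That exhausts the simple backdoor paths. Count: 1.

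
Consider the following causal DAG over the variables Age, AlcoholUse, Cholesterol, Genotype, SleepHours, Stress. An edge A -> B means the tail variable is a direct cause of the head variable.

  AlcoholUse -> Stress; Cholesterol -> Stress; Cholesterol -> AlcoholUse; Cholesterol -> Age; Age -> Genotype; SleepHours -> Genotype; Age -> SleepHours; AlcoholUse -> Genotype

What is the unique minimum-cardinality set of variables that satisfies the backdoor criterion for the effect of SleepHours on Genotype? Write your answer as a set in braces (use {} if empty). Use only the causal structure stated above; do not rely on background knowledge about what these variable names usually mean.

{Age}

Variables eligible for adjustment (non-descendants of SleepHours, excluding SleepHours and Genotype): {Age, AlcoholUse, Cholesterol, Stress}.
Backdoor paths from SleepHours to Genotype:
  P1: SleepHours <- Age <- Cholesterol -> AlcoholUse -> Genotype
  P2: SleepHours <- Age <- Cholesterol -> Stress <- AlcoholUse -> Genotype
  P3: SleepHours <- Age -> Genotype
The empty set is not sufficient: P1 (SleepHours <- Age <- Cholesterol -> AlcoholUse -> Genotype) has no collider blocking it and no conditioned non-collider, so it is open.
Try {Age}:
  P1: blocked at chain node Age ∈ conditioning set.
  P2: blocked at chain node Age ∈ conditioning set.
  P3: blocked at fork node Age ∈ conditioning set.
{Age} contains no descendant of SleepHours and blocks every backdoor path.
No other singleton works — e.g. {Cholesterol} leaves P3 open — so {Age} is the unique smallest valid adjustment set.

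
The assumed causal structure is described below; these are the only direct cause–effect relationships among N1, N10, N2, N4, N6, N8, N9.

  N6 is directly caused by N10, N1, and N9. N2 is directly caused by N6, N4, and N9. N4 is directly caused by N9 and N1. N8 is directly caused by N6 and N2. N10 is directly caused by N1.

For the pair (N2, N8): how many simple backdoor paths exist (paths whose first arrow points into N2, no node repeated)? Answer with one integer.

A backdoor path from N2 to N8 is any simple undirected path whose first edge points into N2 (i.e. leaves N2 via a parent).
Parents of N2: {N4, N6, N9}.
Enumerating:
  P1: N2 <- N9 -> N4 <- N1 -> N10 -> N6 -> N8
  P2: N2 <- N9 -> N4 <- N1 -> N6 -> N8
  P3: N2 <- N9 -> N6 -> N8
  P4: N2 <- N4 <- N9 -> N6 -> N8
  P5: N2 <- N4 <- N1 -> N10 -> N6 -> N8
  P6: N2 <- N4 <- N1 -> N6 -> N8
  P7: N2 <- N6 -> N8
That exhausts the simple backdoor paths. Count: 7.

7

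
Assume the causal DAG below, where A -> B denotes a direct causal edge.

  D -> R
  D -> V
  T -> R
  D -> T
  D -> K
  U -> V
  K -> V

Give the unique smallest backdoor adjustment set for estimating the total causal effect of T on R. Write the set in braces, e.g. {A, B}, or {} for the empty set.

Variables eligible for adjustment (non-descendants of T, excluding T and R): {D, K, U, V}.
Backdoor paths from T to R:
  P1: T <- D -> R
The empty set is not sufficient: P1 (T <- D -> R) has no collider blocking it and no conditioned non-collider, so it is open.
Try {D}:
  P1: blocked at fork node D ∈ conditioning set.
{D} contains no descendant of T and blocks every backdoor path.
No other singleton works — e.g. {U} leaves P1 open — so {D} is the unique smallest valid adjustment set.

{D}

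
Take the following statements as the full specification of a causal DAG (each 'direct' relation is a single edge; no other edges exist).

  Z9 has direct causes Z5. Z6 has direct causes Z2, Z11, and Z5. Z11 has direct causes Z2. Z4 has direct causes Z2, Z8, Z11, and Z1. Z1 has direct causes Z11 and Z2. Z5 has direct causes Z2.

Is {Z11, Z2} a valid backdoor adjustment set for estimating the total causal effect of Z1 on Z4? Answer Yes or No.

Backdoor paths from Z1 to Z4 (paths whose first edge points into Z1):
  P1: Z1 <- Z2 -> Z5 -> Z6 <- Z11 -> Z4
  P2: Z1 <- Z2 -> Z11 -> Z4
  P3: Z1 <- Z2 -> Z4
  P4: Z1 <- Z2 -> Z6 <- Z11 -> Z4
  P5: Z1 <- Z11 <- Z2 -> Z4
  P6: Z1 <- Z11 -> Z4
  P7: Z1 <- Z11 -> Z6 <- Z2 -> Z4
  P8: Z1 <- Z11 -> Z6 <- Z5 <- Z2 -> Z4
Condition 1 (no descendant of Z1 in the set): holds — descendants of Z1 are {Z4}; none are in {Z11, Z2}.
Condition 2 (every backdoor path blocked by {Z11, Z2}):
  P1: blocked at fork node Z2 ∈ conditioning set.
  P2: blocked at fork node Z2 ∈ conditioning set.
  P3: blocked at fork node Z2 ∈ conditioning set.
  P4: blocked at fork node Z2 ∈ conditioning set.
  P5: blocked at chain node Z11 ∈ conditioning set.
  P6: blocked at fork node Z11 ∈ conditioning set.
  P7: blocked at fork node Z11 ∈ conditioning set.
  P8: blocked at fork node Z11 ∈ conditioning set.
{Z11, Z2} satisfies the backdoor criterion.

Yes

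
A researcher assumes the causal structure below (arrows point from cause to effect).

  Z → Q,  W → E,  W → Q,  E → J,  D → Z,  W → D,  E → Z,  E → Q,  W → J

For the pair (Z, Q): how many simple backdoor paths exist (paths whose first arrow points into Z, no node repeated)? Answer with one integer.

A backdoor path from Z to Q is any simple undirected path whose first edge points into Z (i.e. leaves Z via a parent).
Parents of Z: {D, E}.
Enumerating:
  P1: Z <- E <- W -> Q
  P2: Z <- E -> J <- W -> Q
  P3: Z <- E -> Q
  P4: Z <- D <- W -> E -> Q
  P5: Z <- D <- W -> J <- E -> Q
  P6: Z <- D <- W -> Q
That exhausts the simple backdoor paths. Count: 6.

6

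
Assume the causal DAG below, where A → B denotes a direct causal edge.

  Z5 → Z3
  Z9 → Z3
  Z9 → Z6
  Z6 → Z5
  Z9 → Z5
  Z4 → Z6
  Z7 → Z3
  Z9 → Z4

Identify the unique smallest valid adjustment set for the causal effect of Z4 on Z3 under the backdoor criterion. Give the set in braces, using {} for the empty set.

Variables eligible for adjustment (non-descendants of Z4, excluding Z4 and Z3): {Z7, Z9}.
Backdoor paths from Z4 to Z3:
  P1: Z4 <- Z9 -> Z6 -> Z5 -> Z3
  P2: Z4 <- Z9 -> Z5 -> Z3
  P3: Z4 <- Z9 -> Z3
The empty set is not sufficient: P1 (Z4 <- Z9 -> Z6 -> Z5 -> Z3) has no collider blocking it and no conditioned non-collider, so it is open.
Try {Z9}:
  P1: blocked at fork node Z9 ∈ conditioning set.
  P2: blocked at fork node Z9 ∈ conditioning set.
  P3: blocked at fork node Z9 ∈ conditioning set.
{Z9} contains no descendant of Z4 and blocks every backdoor path.
No other singleton works — e.g. {Z7} leaves P1 open — so {Z9} is the unique smallest valid adjustment set.

{Z9}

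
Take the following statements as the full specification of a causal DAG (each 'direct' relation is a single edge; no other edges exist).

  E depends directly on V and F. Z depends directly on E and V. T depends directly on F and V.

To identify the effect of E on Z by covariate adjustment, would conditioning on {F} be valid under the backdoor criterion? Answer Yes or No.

No

Backdoor paths from E to Z (paths whose first edge points into E):
  P1: E <- F -> T <- V -> Z
  P2: E <- V -> Z
Condition 1 (no descendant of E in the set): holds — descendants of E are {Z}; none are in {F}.
Condition 2 (every backdoor path blocked by {F}):
  P1: blocked at fork node F ∈ conditioning set.
  P2: open — no interior node is in the conditioning set.
{F} does not satisfy the backdoor criterion.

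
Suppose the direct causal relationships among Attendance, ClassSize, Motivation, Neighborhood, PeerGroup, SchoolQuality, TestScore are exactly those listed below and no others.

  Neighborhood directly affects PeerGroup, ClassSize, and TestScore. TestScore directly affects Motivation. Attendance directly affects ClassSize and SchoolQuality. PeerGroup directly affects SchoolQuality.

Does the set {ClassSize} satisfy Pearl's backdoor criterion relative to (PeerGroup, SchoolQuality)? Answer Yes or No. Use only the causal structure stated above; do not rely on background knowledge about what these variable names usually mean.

Backdoor paths from PeerGroup to SchoolQuality (paths whose first edge points into PeerGroup):
  P1: PeerGroup <- Neighborhood -> ClassSize <- Attendance -> SchoolQuality
Condition 1 (no descendant of PeerGroup in the set): holds — descendants of PeerGroup are {SchoolQuality}; none are in {ClassSize}.
Condition 2 (every backdoor path blocked by {ClassSize}):
  P1: open — collider(s) ClassSize are conditioned on (or have a conditioned descendant) and no non-collider on the path is in the set.
{ClassSize} does not satisfy the backdoor criterion.

No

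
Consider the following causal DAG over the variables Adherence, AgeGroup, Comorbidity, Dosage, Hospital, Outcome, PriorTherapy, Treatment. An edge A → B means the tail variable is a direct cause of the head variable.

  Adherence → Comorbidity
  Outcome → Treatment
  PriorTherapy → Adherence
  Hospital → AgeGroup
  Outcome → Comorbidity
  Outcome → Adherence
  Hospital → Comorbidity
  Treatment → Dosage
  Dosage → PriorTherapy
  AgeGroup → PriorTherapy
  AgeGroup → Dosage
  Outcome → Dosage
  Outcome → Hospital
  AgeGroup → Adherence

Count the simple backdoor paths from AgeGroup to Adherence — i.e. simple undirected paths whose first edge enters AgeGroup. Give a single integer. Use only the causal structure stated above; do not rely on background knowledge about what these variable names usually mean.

A backdoor path from AgeGroup to Adherence is any simple undirected path whose first edge points into AgeGroup (i.e. leaves AgeGroup via a parent).
Parents of AgeGroup: {Hospital}.
Enumerating:
  P1: AgeGroup <- Hospital <- Outcome -> Treatment -> Dosage -> PriorTherapy -> Adherence
  P2: AgeGroup <- Hospital <- Outcome -> Dosage -> PriorTherapy -> Adherence
  P3: AgeGroup <- Hospital <- Outcome -> Adherence
  P4: AgeGroup <- Hospital <- Outcome -> Comorbidity <- Adherence
  P5: AgeGroup <- Hospital -> Comorbidity <- Outcome -> Treatment -> Dosage -> PriorTherapy -> Adherence
  P6: AgeGroup <- Hospital -> Comorbidity <- Outcome -> Dosage -> PriorTherapy -> Adherence
  P7: AgeGroup <- Hospital -> Comorbidity <- Outcome -> Adherence
  P8: AgeGroup <- Hospital -> Comorbidity <- Adherence
That exhausts the simple backdoor paths. Count: 8.

8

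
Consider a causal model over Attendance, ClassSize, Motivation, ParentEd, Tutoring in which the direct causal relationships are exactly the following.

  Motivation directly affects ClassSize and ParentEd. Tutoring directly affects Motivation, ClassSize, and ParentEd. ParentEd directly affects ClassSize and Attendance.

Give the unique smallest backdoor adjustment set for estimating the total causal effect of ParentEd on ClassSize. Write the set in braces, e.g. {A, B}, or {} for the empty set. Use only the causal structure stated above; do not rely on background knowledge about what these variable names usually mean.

Variables eligible for adjustment (non-descendants of ParentEd, excluding ParentEd and ClassSize): {Motivation, Tutoring}.
Backdoor paths from ParentEd to ClassSize:
  P1: ParentEd <- Tutoring -> Motivation -> ClassSize
  P2: ParentEd <- Tutoring -> ClassSize
  P3: ParentEd <- Motivation <- Tutoring -> ClassSize
  P4: ParentEd <- Motivation -> ClassSize
The empty set is not sufficient: P1 (ParentEd <- Tutoring -> Motivation -> ClassSize) has no collider blocking it and no conditioned non-collider, so it is open.
Try {Motivation, Tutoring}:
  P1: blocked at fork node Tutoring ∈ conditioning set.
  P2: blocked at fork node Tutoring ∈ conditioning set.
  P3: blocked at chain node Motivation ∈ conditioning set.
  P4: blocked at fork node Motivation ∈ conditioning set.
{Motivation, Tutoring} contains no descendant of ParentEd and blocks every backdoor path.
Every element of {Motivation, Tutoring} is needed (dropping Motivation leaves P4 open; dropping Tutoring leaves P2 open), so no proper subset is valid.
Among all size-2 subsets of the eligible variables, only {Motivation, Tutoring} blocks every backdoor path, so it is the unique smallest valid adjustment set.

{Motivation, Tutoring}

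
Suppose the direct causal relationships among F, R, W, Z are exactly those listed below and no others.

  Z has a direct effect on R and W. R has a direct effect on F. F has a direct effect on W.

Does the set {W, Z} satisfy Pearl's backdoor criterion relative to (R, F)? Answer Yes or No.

No

Backdoor paths from R to F (paths whose first edge points into R):
  P1: R <- Z -> W <- F
Condition 1 (no descendant of R in the set): FAILS — W is a descendant of R.
Condition 2 (every backdoor path blocked by {W, Z}):
  P1: blocked at fork node Z ∈ conditioning set.
{W, Z} does not satisfy the backdoor criterion.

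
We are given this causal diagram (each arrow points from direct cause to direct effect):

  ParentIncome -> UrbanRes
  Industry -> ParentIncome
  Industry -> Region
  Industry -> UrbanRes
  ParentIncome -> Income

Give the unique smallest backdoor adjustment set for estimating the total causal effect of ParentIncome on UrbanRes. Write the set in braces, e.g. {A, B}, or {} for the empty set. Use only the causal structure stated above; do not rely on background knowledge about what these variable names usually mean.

Variables eligible for adjustment (non-descendants of ParentIncome, excluding ParentIncome and UrbanRes): {Industry, Region}.
Backdoor paths from ParentIncome to UrbanRes:
  P1: ParentIncome <- Industry -> UrbanRes
The empty set is not sufficient: P1 (ParentIncome <- Industry -> UrbanRes) has no collider blocking it and no conditioned non-collider, so it is open.
Try {Industry}:
  P1: blocked at fork node Industry ∈ conditioning set.
{Industry} contains no descendant of ParentIncome and blocks every backdoor path.
No other singleton works — e.g. {Region} leaves P1 open — so {Industry} is the unique smallest valid adjustment set.

{Industry}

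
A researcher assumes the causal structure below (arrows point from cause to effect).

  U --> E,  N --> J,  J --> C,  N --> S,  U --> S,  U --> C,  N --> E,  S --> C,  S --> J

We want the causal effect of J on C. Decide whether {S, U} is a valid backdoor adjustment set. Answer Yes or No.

Yes

Backdoor paths from J to C (paths whose first edge points into J):
  P1: J <- N -> E <- U -> S -> C
  P2: J <- N -> E <- U -> C
  P3: J <- N -> S <- U -> C
  P4: J <- N -> S -> C
  P5: J <- S <- N -> E <- U -> C
  P6: J <- S <- U -> C
  P7: J <- S -> C
Condition 1 (no descendant of J in the set): holds — descendants of J are {C}; none are in {S, U}.
Condition 2 (every backdoor path blocked by {S, U}):
  P1: blocked at collider E (neither it nor any descendant is in the conditioning set).
  P2: blocked at collider E (neither it nor any descendant is in the conditioning set).
  P3: blocked at fork node U ∈ conditioning set.
  P4: blocked at chain node S ∈ conditioning set.
  P5: blocked at chain node S ∈ conditioning set.
  P6: blocked at chain node S ∈ conditioning set.
  P7: blocked at fork node S ∈ conditioning set.
{S, U} satisfies the backdoor criterion.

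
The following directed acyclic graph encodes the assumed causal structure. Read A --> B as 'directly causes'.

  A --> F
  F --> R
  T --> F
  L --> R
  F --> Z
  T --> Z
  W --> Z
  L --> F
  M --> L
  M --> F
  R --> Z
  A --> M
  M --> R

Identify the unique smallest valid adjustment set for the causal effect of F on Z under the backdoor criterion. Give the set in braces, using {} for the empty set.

Variables eligible for adjustment (non-descendants of F, excluding F and Z): {A, L, M, T, W}.
Backdoor paths from F to Z:
  P1: F <- T -> Z
  P2: F <- A -> M -> L -> R -> Z
  P3: F <- A -> M -> R -> Z
  P4: F <- M -> L -> R -> Z
  P5: F <- M -> R -> Z
  P6: F <- L <- M -> R -> Z
  P7: F <- L -> R -> Z
The empty set is not sufficient: P1 (F <- T -> Z) has no collider blocking it and no conditioned non-collider, so it is open.
Try {L, M, T}:
  P1: blocked at fork node T ∈ conditioning set.
  P2: blocked at chain node M ∈ conditioning set.
  P3: blocked at chain node M ∈ conditioning set.
  P4: blocked at fork node M ∈ conditioning set.
  P5: blocked at fork node M ∈ conditioning set.
  P6: blocked at chain node L ∈ conditioning set.
  P7: blocked at fork node L ∈ conditioning set.
{L, M, T} contains no descendant of F and blocks every backdoor path.
Every element of {L, M, T} is needed (dropping L leaves P7 open; dropping M leaves P3 open; dropping T leaves P1 open), so no proper subset is valid.
Among all size-3 subsets of the eligible variables, only {L, M, T} blocks every backdoor path, so it is the unique smallest valid adjustment set.

{L, M, T}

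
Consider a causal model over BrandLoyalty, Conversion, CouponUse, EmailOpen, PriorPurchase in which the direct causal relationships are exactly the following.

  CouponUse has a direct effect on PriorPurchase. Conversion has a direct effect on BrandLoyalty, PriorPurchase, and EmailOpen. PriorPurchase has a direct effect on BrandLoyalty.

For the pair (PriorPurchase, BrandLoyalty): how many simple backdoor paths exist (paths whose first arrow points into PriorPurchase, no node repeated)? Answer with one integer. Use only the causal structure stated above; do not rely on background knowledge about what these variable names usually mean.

A backdoor path from PriorPurchase to BrandLoyalty is any simple undirected path whose first edge points into PriorPurchase (i.e. leaves PriorPurchase via a parent).
Parents of PriorPurchase: {Conversion, CouponUse}.
Enumerating:
  P1: PriorPurchase <- Conversion -> BrandLoyalty
That exhausts the simple backdoor paths. Count: 1.

1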